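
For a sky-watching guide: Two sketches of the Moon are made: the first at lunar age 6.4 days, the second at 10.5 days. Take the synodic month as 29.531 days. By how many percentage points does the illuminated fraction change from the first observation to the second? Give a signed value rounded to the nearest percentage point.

θ₁ = 360° × 6.4/29.531 = 78.0°, f₁ = (1 − cos θ₁)/2 = 0.396.
θ₂ = 360° × 10.5/29.531 = 128.0°, f₂ = (1 − cos θ₂)/2 = 0.808.
Change = f₂ − f₁ = +0.412 → +41 percentage points.

+41 pp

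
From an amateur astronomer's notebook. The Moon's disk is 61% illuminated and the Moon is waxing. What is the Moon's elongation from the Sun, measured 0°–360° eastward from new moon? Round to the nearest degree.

103°

Invert f = (1 − cos θ)/2 to get cos θ = 1 − 2(0.61) = -0.220, hence θ₀ = arccos -0.220 = 102.7°.
Waxing ⇒ before full, so θ = 102.7°.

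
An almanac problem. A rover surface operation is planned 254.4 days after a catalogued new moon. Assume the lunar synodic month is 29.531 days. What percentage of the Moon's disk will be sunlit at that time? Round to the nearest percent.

254.4/29.531 = 8.615 lunations, so 8 complete cycles and 18.15 d into the next.
Phase angle: θ = 360°·(18.15 d)/(29.531 d) = 221.3°.
cos 221.3° = (-0.751), so f = (1 − (-0.751))/2 = 0.876, so 88%.

88%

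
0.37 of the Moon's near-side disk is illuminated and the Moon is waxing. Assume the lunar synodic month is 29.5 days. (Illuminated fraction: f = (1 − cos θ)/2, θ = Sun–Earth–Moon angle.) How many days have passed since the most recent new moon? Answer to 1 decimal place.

6.1 days

cos θ = 1 − 2f = 0.260, giving a principal value of 74.9°.
Before full moon the principal value applies: θ = 74.9°.
At 360°/29.5 d per day, 74.9° corresponds to 6.14 days.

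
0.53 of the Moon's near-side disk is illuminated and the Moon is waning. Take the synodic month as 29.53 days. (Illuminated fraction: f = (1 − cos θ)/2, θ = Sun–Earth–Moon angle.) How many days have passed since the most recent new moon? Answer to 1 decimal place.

21.9 days

cos θ = 1 − 2f = -0.060, giving a principal value of 93.4°.
Since the Moon is past full (waning), take the reflex angle: θ = 360° − 93.4° = 266.6°.
That fraction of the synodic month is 266.6/360 × 29.53 d ≈ 21.87 d.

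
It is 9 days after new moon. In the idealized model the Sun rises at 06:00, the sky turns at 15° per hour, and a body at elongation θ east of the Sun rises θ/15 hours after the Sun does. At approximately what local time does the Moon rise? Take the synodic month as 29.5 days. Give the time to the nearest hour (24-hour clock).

The Moon has covered 9/29.5 of its cycle, so θ ≈ 360° × 9/29.5 = 109.8°.
The Moon trails the Sun by θ/15 = 109.8/15 ≈ 7.32 hours.
06:00 + 7.32 h ≈ 13:19 → 13:00 to the nearest hour.

13:00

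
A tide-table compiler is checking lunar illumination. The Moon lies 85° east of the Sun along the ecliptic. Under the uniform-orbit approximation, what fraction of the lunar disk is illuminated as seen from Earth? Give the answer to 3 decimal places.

0.456

f = (1 − cos 85°)/2 = (1 − 0.087)/2 ≈ 0.456.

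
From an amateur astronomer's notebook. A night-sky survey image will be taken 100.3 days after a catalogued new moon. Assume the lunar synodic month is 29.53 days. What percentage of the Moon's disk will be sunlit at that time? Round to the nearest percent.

90%

100.3 d spans 3 complete synodic months (3 × 29.53 = 88.59 d) plus 11.71 d.
Phase angle: θ = 360°·(11.71 d)/(29.53 d) = 142.8°.
cos 142.8° = (-0.796), so f = (1 − (-0.796))/2 = 0.898, so 90%.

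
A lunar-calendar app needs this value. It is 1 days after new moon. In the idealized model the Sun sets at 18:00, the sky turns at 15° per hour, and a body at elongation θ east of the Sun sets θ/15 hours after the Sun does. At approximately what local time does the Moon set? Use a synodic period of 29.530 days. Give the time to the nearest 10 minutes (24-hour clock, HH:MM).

Elongation θ = 360° × 1/29.530 ≈ 12.2°.
At 15° of sky rotation per hour, 12.2° corresponds to a 0.81 h lag.
18:00 + 0.813 h ≈ 18:49 → 18:50 to the nearest ten minutes.

18:50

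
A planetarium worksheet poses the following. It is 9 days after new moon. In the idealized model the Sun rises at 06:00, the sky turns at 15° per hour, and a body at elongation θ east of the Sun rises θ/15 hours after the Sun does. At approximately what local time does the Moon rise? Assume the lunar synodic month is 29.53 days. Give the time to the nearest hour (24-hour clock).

13:00

Phase angle: θ = 360°·(9 d)/(29.53 d) = 109.7°.
At 15° of sky rotation per hour, 109.7° corresponds to a 7.31 h lag.
06:00 + 7.31 h ≈ 13:19 → 13:00 to the nearest hour.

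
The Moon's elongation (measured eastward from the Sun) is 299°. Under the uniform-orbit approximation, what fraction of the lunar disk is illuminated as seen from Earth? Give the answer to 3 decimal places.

f = (1 − cos 299°)/2 = (1 − 0.485)/2 ≈ 0.258.

0.258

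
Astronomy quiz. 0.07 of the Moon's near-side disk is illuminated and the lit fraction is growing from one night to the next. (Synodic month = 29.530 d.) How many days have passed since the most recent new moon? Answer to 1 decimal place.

2.5 days

From f = (1 − cos θ)/2: cos θ = 1 − 2×0.07 = 0.860; arccos → 30.7°.
The Moon is waxing (0°–180°), so θ = 30.7° directly.
At 360°/29.530 d per day, 30.7° corresponds to 2.52 days.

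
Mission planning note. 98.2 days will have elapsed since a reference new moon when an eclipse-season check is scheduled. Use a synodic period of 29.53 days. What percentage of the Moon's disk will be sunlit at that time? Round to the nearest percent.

98.2/29.53 = 3.325 lunations, so 3 complete cycles and 9.61 d into the next.
Phase angle: θ = 360°·(9.61 d)/(29.53 d) = 117.2°.
Illuminated fraction = (1 − cos 117.2°)/2 = (1 − (-0.456))/2 ≈ 0.728, so 73%.

73%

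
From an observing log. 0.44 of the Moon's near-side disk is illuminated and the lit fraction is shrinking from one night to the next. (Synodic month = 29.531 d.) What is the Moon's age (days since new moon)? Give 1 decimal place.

22.7 days

Invert f = (1 − cos θ)/2 to get cos θ = 1 − 2(0.44) = 0.120, hence θ₀ = arccos 0.120 = 83.1°.
Waning ⇒ past full, so θ = 360° − 83.1° = 276.9°.
Age = 29.531 × 276.9°/360° ≈ 22.71 days.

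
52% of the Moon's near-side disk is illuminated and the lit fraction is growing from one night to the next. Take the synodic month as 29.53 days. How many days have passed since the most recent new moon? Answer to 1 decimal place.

7.6 days

From f = (1 − cos θ)/2: cos θ = 1 − 2×0.52 = -0.040; arccos → 92.3°.
Waxing ⇒ before full, so θ = 92.3°.
That fraction of the synodic month is 92.3/360 × 29.53 d ≈ 7.57 d.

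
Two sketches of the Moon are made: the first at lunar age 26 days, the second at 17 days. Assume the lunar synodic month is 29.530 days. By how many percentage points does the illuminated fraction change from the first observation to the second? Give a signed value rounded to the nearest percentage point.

First observation: θ = 360°·26/29.530 = 317.0°, so f = 0.135.
Second observation: θ = 207.2°, f = 0.945.
Δf = 0.945 − 0.135 = +0.810, i.e. +81 pp.

+81 percentage points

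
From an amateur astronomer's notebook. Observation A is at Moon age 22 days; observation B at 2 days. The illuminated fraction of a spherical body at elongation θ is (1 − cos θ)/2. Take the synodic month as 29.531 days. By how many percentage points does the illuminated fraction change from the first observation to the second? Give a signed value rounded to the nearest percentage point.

-47 pp

θ₁ = 360° × 22/29.531 = 268.2°, f₁ = (1 − cos θ₁)/2 = 0.516.
θ₂ = 360° × 2/29.531 = 24.4°, f₂ = (1 − cos θ₂)/2 = 0.045.
Change = f₂ − f₁ = -0.471 → -47 percentage points.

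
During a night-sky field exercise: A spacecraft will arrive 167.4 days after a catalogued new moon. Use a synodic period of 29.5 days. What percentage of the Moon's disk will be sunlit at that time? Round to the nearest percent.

167.4/29.5 = 5.675 lunations, so 5 complete cycles and 19.90 d into the next.
Phase angle: θ = 360°·(19.90 d)/(29.5 d) = 242.8°.
cos 242.8° = (-0.456), so f = (1 − (-0.456))/2 = 0.728, so 73%.

73%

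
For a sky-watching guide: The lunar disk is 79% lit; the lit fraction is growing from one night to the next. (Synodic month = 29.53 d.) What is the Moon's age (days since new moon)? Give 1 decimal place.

10.3 days

Invert f = (1 − cos θ)/2 to get cos θ = 1 − 2(0.79) = -0.580, hence θ₀ = arccos -0.580 = 125.5°.
The Moon is waxing (0°–180°), so θ = 125.5° directly.
At 360°/29.53 d per day, 125.5° corresponds to 10.29 days.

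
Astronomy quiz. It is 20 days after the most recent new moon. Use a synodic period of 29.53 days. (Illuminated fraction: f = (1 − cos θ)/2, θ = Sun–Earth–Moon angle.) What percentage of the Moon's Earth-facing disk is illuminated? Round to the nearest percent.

72%

Elongation θ = 360° × 20/29.53 ≈ 243.8°.
Illuminated fraction = (1 − cos 243.8°)/2 = (1 − (-0.441))/2 ≈ 0.721, so 72%.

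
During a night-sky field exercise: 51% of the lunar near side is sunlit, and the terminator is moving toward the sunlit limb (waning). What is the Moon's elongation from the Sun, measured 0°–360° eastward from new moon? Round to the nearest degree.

cos θ = 1 − 2f = -0.020, giving a principal value of 91.1°.
Since the Moon is past full (waning), take the reflex angle: θ = 360° − 91.1° = 268.9°.

269°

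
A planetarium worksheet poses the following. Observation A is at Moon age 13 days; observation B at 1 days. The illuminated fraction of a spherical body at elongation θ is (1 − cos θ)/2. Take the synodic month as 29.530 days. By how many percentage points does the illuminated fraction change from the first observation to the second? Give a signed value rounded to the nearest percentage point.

θ₁ = 360° × 13/29.530 = 158.5°, f₁ = (1 − cos θ₁)/2 = 0.965.
θ₂ = 360° × 1/29.530 = 12.2°, f₂ = (1 − cos θ₂)/2 = 0.011.
Change = f₂ − f₁ = -0.954 → -95 percentage points.

-95 pp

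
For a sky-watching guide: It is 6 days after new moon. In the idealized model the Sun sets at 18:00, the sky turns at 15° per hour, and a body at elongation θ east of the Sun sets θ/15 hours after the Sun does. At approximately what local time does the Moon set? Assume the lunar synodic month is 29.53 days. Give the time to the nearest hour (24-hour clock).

Phase angle: θ = 360°·(6 d)/(29.53 d) = 73.1°.
Delay after the Sun = 73.1° / (15°/h) ≈ 4.88 h.
18:00 + 4.88 h ≈ 22:53 → 23:00 to the nearest hour.

23:00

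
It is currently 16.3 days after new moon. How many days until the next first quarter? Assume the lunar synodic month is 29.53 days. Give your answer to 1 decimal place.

First quarter occurs at elongation 90°, i.e. at age 29.53 × 90/360 = 7.383 d.
Already past this cycle's first quarter; the next is at 7.383 + 29.53 = 36.913 d, so 36.913 − 16.3 = 20.613 days.

20.6 days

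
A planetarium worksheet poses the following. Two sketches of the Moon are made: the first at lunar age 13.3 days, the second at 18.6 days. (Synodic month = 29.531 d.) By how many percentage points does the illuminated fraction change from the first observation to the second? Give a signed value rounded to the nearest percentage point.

-13 pp

First observation: θ = 360°·13.3/29.531 = 162.1°, so f = 0.976.
Second observation: θ = 226.7°, f = 0.843.
Δf = 0.843 − 0.976 = -0.133, i.e. -13 pp.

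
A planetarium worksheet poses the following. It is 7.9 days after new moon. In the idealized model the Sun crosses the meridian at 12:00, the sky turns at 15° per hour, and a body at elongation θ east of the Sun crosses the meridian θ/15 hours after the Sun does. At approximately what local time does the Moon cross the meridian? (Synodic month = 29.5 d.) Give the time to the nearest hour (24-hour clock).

Elongation θ = 360° × 7.9/29.5 ≈ 96.4°.
Delay after the Sun = 96.4° / (15°/h) ≈ 6.43 h.
12:00 + 6.43 h ≈ 18:26 → 18:00 to the nearest hour.

18:00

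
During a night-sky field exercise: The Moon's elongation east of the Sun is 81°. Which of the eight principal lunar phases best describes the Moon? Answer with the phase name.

The first quarter sector spans roughly 68°–112°; 81° falls inside it.

first quarter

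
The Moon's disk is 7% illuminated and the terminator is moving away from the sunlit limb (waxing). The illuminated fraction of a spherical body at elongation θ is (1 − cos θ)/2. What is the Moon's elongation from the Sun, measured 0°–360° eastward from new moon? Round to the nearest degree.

31°

From f = (1 − cos θ)/2: cos θ = 1 − 2×0.07 = 0.860; arccos → 30.7°.
The Moon is waxing (0°–180°), so θ = 30.7° directly.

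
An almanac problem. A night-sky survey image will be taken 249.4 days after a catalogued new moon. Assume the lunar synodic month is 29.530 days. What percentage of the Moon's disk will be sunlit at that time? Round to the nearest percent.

97%

249.4 d spans 8 complete synodic months (8 × 29.530 = 236.24 d) plus 13.16 d.
Elongation θ = 360° × 13.16/29.530 ≈ 160.4°.
Illuminated fraction = (1 − cos 160.4°)/2 = (1 − (-0.942))/2 ≈ 0.971, so 97%.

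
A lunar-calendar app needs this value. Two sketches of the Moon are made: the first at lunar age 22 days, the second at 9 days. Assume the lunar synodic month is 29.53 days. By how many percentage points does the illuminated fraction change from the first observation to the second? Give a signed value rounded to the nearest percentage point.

θ₁ = 360° × 22/29.53 = 268.2°, f₁ = (1 − cos θ₁)/2 = 0.516.
θ₂ = 360° × 9/29.53 = 109.7°, f₂ = (1 − cos θ₂)/2 = 0.669.
Change = f₂ − f₁ = +0.153 → +15 percentage points.

+15 percentage points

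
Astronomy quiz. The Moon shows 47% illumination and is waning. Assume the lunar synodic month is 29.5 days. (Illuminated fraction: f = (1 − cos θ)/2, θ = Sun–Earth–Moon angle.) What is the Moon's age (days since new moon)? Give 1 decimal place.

22.4 days

cos θ = 1 − 2f = 0.060, giving a principal value of 86.6°.
Waning ⇒ past full, so θ = 360° − 86.6° = 273.4°.
That fraction of the synodic month is 273.4/360 × 29.5 d ≈ 22.41 d.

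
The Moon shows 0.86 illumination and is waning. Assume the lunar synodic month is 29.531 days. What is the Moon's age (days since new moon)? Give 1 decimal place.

cos θ = 1 − 2f = -0.720, giving a principal value of 136.1°.
A waning Moon lies in 180°–360°, so θ = 360° − 136.1° = 223.9°.
At 360°/29.531 d per day, 223.9° corresponds to 18.37 days.

18.4 days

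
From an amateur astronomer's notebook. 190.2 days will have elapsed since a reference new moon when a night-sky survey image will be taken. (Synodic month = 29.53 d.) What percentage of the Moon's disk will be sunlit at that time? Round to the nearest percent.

Reduce mod P: 190.2 − 6×29.53 = 13.02 d into the current lunation.
Phase angle: θ = 360°·(13.02 d)/(29.53 d) = 158.7°.
With cos θ = (-0.932), the lit fraction is (1 − (-0.932))/2 ≈ 0.966, so 97%.

97%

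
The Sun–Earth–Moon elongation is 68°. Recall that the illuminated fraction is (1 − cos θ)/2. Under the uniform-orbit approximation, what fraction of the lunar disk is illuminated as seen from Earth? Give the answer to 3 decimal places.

cos 68° = 0.375, so f = (1 − 0.375)/2 = 0.313.

0.313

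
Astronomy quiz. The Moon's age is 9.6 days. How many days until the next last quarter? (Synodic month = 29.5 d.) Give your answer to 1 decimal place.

12.5 days

Last quarter is 0.75 of the way through the cycle: age 0.75 × 29.5 = 22.125 d.
So 12.525 days remain (22.125 − 9.6).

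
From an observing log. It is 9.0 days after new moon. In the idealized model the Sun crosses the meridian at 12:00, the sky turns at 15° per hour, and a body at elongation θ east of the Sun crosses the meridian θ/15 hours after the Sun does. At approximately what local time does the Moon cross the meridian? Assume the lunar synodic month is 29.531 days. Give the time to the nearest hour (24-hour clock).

Phase angle: θ = 360°·(9.0 d)/(29.531 d) = 109.7°.
The Moon trails the Sun by θ/15 = 109.7/15 ≈ 7.31 hours.
12:00 + 7.31 h ≈ 19:19 → 19:00 to the nearest hour.

19:00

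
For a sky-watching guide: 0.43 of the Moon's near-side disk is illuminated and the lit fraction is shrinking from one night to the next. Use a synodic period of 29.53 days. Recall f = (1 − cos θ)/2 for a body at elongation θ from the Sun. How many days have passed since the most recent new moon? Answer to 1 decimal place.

From f = (1 − cos θ)/2: cos θ = 1 − 2×0.43 = 0.140; arccos → 82.0°.
Waning ⇒ past full, so θ = 360° − 82.0° = 278.0°.
That fraction of the synodic month is 278.0/360 × 29.53 d ≈ 22.81 d.

22.8 days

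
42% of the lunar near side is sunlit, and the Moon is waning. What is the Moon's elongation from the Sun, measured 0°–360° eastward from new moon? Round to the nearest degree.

Invert f = (1 − cos θ)/2 to get cos θ = 1 − 2(0.42) = 0.160, hence θ₀ = arccos 0.160 = 80.8°.
A waning Moon lies in 180°–360°, so θ = 360° − 80.8° = 279.2°.

279°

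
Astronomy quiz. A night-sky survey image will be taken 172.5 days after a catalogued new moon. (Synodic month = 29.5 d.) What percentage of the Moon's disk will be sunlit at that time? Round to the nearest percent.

21%

172.5/29.5 = 5.847 lunations, so 5 complete cycles and 25.00 d into the next.
Elongation θ = 360° × 25.00/29.5 ≈ 305.1°.
Illuminated fraction = (1 − cos 305.1°)/2 = (1 − 0.575)/2 ≈ 0.213, so 21%.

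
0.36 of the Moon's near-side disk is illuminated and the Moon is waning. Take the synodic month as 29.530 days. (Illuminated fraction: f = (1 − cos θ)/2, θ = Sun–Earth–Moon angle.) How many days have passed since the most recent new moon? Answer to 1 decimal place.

From f = (1 − cos θ)/2: cos θ = 1 − 2×0.36 = 0.280; arccos → 73.7°.
Waning ⇒ past full, so θ = 360° − 73.7° = 286.3°.
At 360°/29.530 d per day, 286.3° corresponds to 23.48 days.

23.5 days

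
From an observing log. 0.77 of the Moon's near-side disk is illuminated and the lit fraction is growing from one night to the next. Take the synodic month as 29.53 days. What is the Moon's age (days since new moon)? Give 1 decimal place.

cos θ = 1 − 2f = -0.540, giving a principal value of 122.7°.
Waxing ⇒ before full, so θ = 122.7°.
That fraction of the synodic month is 122.7/360 × 29.53 d ≈ 10.06 d.

10.1 days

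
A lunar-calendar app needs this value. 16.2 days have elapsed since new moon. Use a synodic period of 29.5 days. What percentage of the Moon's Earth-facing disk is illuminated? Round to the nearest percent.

Elongation θ = 360° × 16.2/29.5 ≈ 197.7°.
With cos θ = (-0.953), the lit fraction is (1 − (-0.953))/2 ≈ 0.976, so 98%.

98%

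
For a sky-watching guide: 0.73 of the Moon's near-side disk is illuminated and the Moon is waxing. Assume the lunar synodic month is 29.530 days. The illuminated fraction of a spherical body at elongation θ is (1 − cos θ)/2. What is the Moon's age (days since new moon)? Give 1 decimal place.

cos θ = 1 − 2f = -0.460, giving a principal value of 117.4°.
The Moon is waxing (0°–180°), so θ = 117.4° directly.
At 360°/29.530 d per day, 117.4° corresponds to 9.63 days.

9.6 days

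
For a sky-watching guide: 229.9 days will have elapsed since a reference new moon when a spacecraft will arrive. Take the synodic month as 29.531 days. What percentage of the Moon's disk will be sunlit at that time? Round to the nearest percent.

39%

229.9/29.531 = 7.785 lunations, so 7 complete cycles and 23.18 d into the next.
The Moon has covered 23.18/29.531 of its cycle, so θ ≈ 360° × 23.18/29.531 = 282.6°.
With cos θ = 0.218, the lit fraction is (1 − 0.218)/2 ≈ 0.391, so 39%.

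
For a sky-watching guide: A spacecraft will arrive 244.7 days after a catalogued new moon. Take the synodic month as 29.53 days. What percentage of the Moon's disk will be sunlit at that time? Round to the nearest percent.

61%

244.7 d spans 8 complete synodic months (8 × 29.53 = 236.24 d) plus 8.46 d.
Phase angle: θ = 360°·(8.46 d)/(29.53 d) = 103.1°.
With cos θ = (-0.227), the lit fraction is (1 − (-0.227))/2 ≈ 0.614, so 61%.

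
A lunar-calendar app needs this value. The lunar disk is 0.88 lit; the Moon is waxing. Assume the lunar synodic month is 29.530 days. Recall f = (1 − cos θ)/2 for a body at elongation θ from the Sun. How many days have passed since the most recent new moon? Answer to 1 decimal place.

11.4 days

Invert f = (1 − cos θ)/2 to get cos θ = 1 − 2(0.88) = -0.760, hence θ₀ = arccos -0.760 = 139.5°.
Waxing ⇒ before full, so θ = 139.5°.
Age = 29.530 × 139.5°/360° ≈ 11.44 days.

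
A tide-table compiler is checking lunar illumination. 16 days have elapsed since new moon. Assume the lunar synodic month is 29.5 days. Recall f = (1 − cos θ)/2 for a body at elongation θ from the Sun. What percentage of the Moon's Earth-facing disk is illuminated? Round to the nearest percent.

Elongation θ = 360° × 16/29.5 ≈ 195.3°.
cos 195.3° = (-0.965), so f = (1 − (-0.965))/2 = 0.982, so 98%.

98%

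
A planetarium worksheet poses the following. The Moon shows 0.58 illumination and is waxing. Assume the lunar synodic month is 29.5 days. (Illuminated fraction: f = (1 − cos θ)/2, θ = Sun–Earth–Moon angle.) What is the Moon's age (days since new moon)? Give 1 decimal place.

8.1 days

Invert f = (1 − cos θ)/2 to get cos θ = 1 − 2(0.58) = -0.160, hence θ₀ = arccos -0.160 = 99.2°.
Waxing ⇒ before full, so θ = 99.2°.
That fraction of the synodic month is 99.2/360 × 29.5 d ≈ 8.13 d.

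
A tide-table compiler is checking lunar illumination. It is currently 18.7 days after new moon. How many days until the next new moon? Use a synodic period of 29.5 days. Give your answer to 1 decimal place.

10.8 days

The next new moon completes the synodic month: 29.5 − 18.7 = 10.800 days.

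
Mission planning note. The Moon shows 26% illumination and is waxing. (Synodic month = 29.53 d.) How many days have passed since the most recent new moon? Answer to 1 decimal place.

cos θ = 1 − 2f = 0.480, giving a principal value of 61.3°.
The Moon is waxing (0°–180°), so θ = 61.3° directly.
At 360°/29.53 d per day, 61.3° corresponds to 5.03 days.

5.0 days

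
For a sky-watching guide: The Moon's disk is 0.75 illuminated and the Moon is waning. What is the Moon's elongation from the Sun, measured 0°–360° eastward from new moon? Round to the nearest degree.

From f = (1 − cos θ)/2: cos θ = 1 − 2×0.75 = -0.500; arccos → 120.0°.
Waning ⇒ past full, so θ = 360° − 120.0° = 240.0°.

240°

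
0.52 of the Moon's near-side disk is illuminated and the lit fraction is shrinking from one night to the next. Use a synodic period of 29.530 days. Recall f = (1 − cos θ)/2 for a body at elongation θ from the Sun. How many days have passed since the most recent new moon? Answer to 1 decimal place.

Invert f = (1 − cos θ)/2 to get cos θ = 1 − 2(0.52) = -0.040, hence θ₀ = arccos -0.040 = 92.3°.
Waning ⇒ past full, so θ = 360° − 92.3° = 267.7°.
Age = 29.530 × 267.7°/360° ≈ 21.96 days.

22.0 days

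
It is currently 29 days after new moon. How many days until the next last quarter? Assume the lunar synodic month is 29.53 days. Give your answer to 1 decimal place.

22.7 days

Last quarter occurs at elongation 270°, i.e. at age 29.53 × 270/360 = 22.148 d.
This lunation's last quarter (22.148 d) has passed, so add one period: 51.678 − 29 = 22.678 days.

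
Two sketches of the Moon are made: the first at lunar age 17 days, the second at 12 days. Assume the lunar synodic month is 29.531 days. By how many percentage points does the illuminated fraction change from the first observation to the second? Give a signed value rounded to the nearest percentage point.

-3 pp

First observation: θ = 360°·17/29.531 = 207.2°, so f = 0.945.
Second observation: θ = 146.3°, f = 0.916.
Δf = 0.916 − 0.945 = -0.029, i.e. -3 pp.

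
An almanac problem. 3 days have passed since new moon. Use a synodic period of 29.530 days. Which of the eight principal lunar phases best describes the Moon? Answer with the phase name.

θ ≈ 360° × 3/29.530 = 37°, which falls in the waxing crescent sector.

waxing crescent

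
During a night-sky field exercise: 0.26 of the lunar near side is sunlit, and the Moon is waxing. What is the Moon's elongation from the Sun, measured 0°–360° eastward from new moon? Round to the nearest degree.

61°

Invert f = (1 − cos θ)/2 to get cos θ = 1 − 2(0.26) = 0.480, hence θ₀ = arccos 0.480 = 61.3°.
Before full moon the principal value applies: θ = 61.3°.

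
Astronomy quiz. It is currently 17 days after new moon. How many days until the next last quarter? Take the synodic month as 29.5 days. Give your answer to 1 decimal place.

5.1 days

Last quarter occurs at elongation 270°, i.e. at age 29.5 × 270/360 = 22.125 d.
So 5.125 days remain (22.125 − 17).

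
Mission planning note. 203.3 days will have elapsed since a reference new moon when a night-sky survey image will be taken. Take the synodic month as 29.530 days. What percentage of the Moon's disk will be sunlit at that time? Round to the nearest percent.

203.3/29.530 = 6.885 lunations, so 6 complete cycles and 26.12 d into the next.
The Moon has covered 26.12/29.530 of its cycle, so θ ≈ 360° × 26.12/29.530 = 318.4°.
With cos θ = 0.748, the lit fraction is (1 − 0.748)/2 ≈ 0.126, so 13%.

13%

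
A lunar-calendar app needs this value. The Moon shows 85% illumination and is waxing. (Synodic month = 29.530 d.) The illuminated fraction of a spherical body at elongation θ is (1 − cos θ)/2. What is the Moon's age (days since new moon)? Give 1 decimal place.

Invert f = (1 − cos θ)/2 to get cos θ = 1 − 2(0.85) = -0.700, hence θ₀ = arccos -0.700 = 134.4°.
Waxing ⇒ before full, so θ = 134.4°.
At 360°/29.530 d per day, 134.4° corresponds to 11.03 days.

11.0 days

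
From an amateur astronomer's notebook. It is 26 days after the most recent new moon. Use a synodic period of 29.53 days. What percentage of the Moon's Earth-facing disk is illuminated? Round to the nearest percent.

The Moon has covered 26/29.53 of its cycle, so θ ≈ 360° × 26/29.53 = 317.0°.
Illuminated fraction = (1 − cos 317.0°)/2 = (1 − 0.731)/2 ≈ 0.135, so 13%.

13%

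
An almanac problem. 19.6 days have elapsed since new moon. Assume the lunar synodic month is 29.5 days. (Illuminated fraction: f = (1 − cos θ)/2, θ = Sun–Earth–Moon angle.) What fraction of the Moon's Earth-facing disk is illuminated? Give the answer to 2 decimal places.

0.76

The Moon has covered 19.6/29.5 of its cycle, so θ ≈ 360° × 19.6/29.5 = 239.2°.
With cos θ = (-0.512), the lit fraction is (1 − (-0.512))/2 ≈ 0.756.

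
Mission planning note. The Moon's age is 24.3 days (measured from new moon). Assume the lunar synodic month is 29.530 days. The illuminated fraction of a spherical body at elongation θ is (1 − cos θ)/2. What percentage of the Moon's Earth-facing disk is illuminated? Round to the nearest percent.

Phase angle: θ = 360°·(24.3 d)/(29.530 d) = 296.2°.
Illuminated fraction = (1 − cos 296.2°)/2 = (1 − 0.442)/2 ≈ 0.279, so 28%.

28%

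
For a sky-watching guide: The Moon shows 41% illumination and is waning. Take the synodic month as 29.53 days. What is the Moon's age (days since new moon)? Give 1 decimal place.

23.0 days

Invert f = (1 − cos θ)/2 to get cos θ = 1 − 2(0.41) = 0.180, hence θ₀ = arccos 0.180 = 79.6°.
Waning ⇒ past full, so θ = 360° − 79.6° = 280.4°.
That fraction of the synodic month is 280.4/360 × 29.53 d ≈ 23.00 d.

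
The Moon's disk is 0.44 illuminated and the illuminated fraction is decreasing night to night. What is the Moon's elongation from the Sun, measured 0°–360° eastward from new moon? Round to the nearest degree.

From f = (1 − cos θ)/2: cos θ = 1 − 2×0.44 = 0.120; arccos → 83.1°.
A waning Moon lies in 180°–360°, so θ = 360° − 83.1° = 276.9°.

277°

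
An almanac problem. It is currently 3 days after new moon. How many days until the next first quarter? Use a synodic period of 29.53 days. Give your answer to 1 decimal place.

4.4 days

First quarter occurs at elongation 90°, i.e. at age 29.53 × 90/360 = 7.383 d.
That is 7.383 − 3 = 4.383 days ahead.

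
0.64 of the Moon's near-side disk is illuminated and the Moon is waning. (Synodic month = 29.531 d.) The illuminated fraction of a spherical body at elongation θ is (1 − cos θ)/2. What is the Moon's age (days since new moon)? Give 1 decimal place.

20.8 days

cos θ = 1 − 2f = -0.280, giving a principal value of 106.3°.
Waning ⇒ past full, so θ = 360° − 106.3° = 253.7°.
That fraction of the synodic month is 253.7/360 × 29.531 d ≈ 20.81 d.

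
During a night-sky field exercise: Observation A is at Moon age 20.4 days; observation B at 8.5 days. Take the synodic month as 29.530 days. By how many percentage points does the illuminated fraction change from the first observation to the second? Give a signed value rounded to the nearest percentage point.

θ₁ = 360° × 20.4/29.530 = 248.7°, f₁ = (1 − cos θ₁)/2 = 0.682.
θ₂ = 360° × 8.5/29.530 = 103.6°, f₂ = (1 − cos θ₂)/2 = 0.618.
Change = f₂ − f₁ = -0.064 → -6 percentage points.

-6 pp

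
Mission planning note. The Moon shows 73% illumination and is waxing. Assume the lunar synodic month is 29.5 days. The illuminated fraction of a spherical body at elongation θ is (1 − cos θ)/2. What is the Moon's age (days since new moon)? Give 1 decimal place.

9.6 days

cos θ = 1 − 2f = -0.460, giving a principal value of 117.4°.
Before full moon the principal value applies: θ = 117.4°.
That fraction of the synodic month is 117.4/360 × 29.5 d ≈ 9.62 d.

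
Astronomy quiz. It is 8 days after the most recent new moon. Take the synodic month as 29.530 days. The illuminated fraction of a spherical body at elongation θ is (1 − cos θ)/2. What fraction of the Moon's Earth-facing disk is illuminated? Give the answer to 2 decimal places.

Phase angle: θ = 360°·(8 d)/(29.530 d) = 97.5°.
cos 97.5° = (-0.131), so f = (1 − (-0.131))/2 = 0.566.

0.57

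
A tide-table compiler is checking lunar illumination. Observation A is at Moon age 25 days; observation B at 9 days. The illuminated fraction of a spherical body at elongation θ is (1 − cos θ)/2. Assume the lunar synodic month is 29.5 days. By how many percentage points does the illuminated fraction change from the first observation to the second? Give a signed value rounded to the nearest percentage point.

θ₁ = 360° × 25/29.5 = 305.1°, f₁ = (1 − cos θ₁)/2 = 0.213.
θ₂ = 360° × 9/29.5 = 109.8°, f₂ = (1 − cos θ₂)/2 = 0.670.
Change = f₂ − f₁ = +0.457 → +46 percentage points.

+46 pp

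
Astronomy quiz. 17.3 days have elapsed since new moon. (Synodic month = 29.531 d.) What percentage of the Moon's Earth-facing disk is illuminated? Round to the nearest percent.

93%

Elongation θ = 360° × 17.3/29.531 ≈ 210.9°.
Illuminated fraction = (1 − cos 210.9°)/2 = (1 − (-0.858))/2 ≈ 0.929, so 93%.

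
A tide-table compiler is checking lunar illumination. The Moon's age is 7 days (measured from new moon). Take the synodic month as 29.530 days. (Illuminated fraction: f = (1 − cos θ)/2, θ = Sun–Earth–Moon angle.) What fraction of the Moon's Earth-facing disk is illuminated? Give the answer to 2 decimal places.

The Moon has covered 7/29.530 of its cycle, so θ ≈ 360° × 7/29.530 = 85.3°.
cos 85.3° = 0.081, so f = (1 − 0.081)/2 = 0.459.

0.46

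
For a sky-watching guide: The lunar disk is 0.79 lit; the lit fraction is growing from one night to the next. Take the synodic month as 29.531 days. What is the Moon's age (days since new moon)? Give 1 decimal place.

Invert f = (1 − cos θ)/2 to get cos θ = 1 − 2(0.79) = -0.580, hence θ₀ = arccos -0.580 = 125.5°.
Before full moon the principal value applies: θ = 125.5°.
At 360°/29.531 d per day, 125.5° corresponds to 10.29 days.

10.3 days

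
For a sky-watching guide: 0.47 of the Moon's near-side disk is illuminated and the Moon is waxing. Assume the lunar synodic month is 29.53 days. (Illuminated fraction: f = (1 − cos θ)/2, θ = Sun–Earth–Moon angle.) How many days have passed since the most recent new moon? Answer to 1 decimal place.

7.1 days

Invert f = (1 − cos θ)/2 to get cos θ = 1 − 2(0.47) = 0.060, hence θ₀ = arccos 0.060 = 86.6°.
Before full moon the principal value applies: θ = 86.6°.
Age = 29.53 × 86.6°/360° ≈ 7.10 days.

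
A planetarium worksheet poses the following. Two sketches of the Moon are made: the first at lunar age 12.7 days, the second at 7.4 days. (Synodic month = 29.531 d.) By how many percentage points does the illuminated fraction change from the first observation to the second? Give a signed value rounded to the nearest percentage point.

θ₁ = 360° × 12.7/29.531 = 154.8°, f₁ = (1 − cos θ₁)/2 = 0.952.
θ₂ = 360° × 7.4/29.531 = 90.2°, f₂ = (1 − cos θ₂)/2 = 0.502.
Change = f₂ − f₁ = -0.451 → -45 percentage points.

-45 percentage points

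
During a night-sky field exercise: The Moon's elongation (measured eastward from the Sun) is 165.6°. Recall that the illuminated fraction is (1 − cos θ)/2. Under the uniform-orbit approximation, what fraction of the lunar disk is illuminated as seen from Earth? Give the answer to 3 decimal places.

f = (1 − cos 165.6°)/2 = (1 − (-0.969))/2 ≈ 0.984.

0.984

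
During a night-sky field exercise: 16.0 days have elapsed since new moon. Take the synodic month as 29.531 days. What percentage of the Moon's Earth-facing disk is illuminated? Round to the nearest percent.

Elongation θ = 360° × 16.0/29.531 ≈ 195.0°.
With cos θ = (-0.966), the lit fraction is (1 − (-0.966))/2 ≈ 0.983, so 98%.

98%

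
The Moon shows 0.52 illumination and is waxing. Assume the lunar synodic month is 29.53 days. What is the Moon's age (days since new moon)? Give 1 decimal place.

From f = (1 − cos θ)/2: cos θ = 1 − 2×0.52 = -0.040; arccos → 92.3°.
Before full moon the principal value applies: θ = 92.3°.
At 360°/29.53 d per day, 92.3° corresponds to 7.57 days.

7.6 days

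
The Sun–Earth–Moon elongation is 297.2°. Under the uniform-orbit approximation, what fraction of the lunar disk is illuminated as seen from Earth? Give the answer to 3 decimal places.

f = (1 − cos 297.2°)/2 = (1 − 0.457)/2 ≈ 0.271.

0.271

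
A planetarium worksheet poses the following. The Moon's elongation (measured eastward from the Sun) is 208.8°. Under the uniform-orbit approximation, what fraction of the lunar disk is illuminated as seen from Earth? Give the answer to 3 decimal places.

f = (1 − cos 208.8°)/2 = (1 − (-0.876))/2 ≈ 0.938.

0.938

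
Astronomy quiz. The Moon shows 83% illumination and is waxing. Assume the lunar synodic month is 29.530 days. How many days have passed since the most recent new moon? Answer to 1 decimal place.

From f = (1 − cos θ)/2: cos θ = 1 − 2×0.83 = -0.660; arccos → 131.3°.
Before full moon the principal value applies: θ = 131.3°.
That fraction of the synodic month is 131.3/360 × 29.530 d ≈ 10.77 d.

10.8 days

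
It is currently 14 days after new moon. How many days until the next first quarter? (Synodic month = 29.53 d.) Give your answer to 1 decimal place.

First quarter occurs at elongation 90°, i.e. at age 29.53 × 90/360 = 7.383 d.
This lunation's first quarter (7.383 d) has passed, so add one period: 36.913 − 14 = 22.913 days.

22.9 days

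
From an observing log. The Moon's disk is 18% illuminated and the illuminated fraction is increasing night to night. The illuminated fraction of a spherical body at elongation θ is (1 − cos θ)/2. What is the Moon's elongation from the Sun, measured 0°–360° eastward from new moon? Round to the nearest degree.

Invert f = (1 − cos θ)/2 to get cos θ = 1 − 2(0.18) = 0.640, hence θ₀ = arccos 0.640 = 50.2°.
The Moon is waxing (0°–180°), so θ = 50.2° directly.

50°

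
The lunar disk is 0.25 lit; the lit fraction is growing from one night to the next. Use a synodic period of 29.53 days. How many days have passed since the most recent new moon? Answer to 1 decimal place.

4.9 days

From f = (1 − cos θ)/2: cos θ = 1 − 2×0.25 = 0.500; arccos → 60.0°.
Before full moon the principal value applies: θ = 60.0°.
At 360°/29.53 d per day, 60.0° corresponds to 4.92 days.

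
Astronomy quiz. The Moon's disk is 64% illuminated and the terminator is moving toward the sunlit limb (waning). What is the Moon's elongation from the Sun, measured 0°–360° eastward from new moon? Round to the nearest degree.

254°

Invert f = (1 − cos θ)/2 to get cos θ = 1 − 2(0.64) = -0.280, hence θ₀ = arccos -0.280 = 106.3°.
A waning Moon lies in 180°–360°, so θ = 360° − 106.3° = 253.7°.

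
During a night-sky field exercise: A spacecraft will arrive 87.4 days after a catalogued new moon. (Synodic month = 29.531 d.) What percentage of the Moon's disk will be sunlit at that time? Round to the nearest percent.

Reduce mod P: 87.4 − 2×29.531 = 28.34 d into the current lunation.
Elongation θ = 360° × 28.34/29.531 ≈ 345.5°.
With cos θ = 0.968, the lit fraction is (1 − 0.968)/2 ≈ 0.016, so 2%.

2%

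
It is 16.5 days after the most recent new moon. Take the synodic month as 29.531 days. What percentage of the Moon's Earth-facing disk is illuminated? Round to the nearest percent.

97%

The Moon has covered 16.5/29.531 of its cycle, so θ ≈ 360° × 16.5/29.531 = 201.1°.
cos 201.1° = (-0.933), so f = (1 − (-0.933))/2 = 0.966, so 97%.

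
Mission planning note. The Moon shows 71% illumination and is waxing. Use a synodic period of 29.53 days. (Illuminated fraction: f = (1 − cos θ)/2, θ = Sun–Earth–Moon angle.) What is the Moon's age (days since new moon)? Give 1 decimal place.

cos θ = 1 − 2f = -0.420, giving a principal value of 114.8°.
Before full moon the principal value applies: θ = 114.8°.
Age = 29.53 × 114.8°/360° ≈ 9.42 days.

9.4 days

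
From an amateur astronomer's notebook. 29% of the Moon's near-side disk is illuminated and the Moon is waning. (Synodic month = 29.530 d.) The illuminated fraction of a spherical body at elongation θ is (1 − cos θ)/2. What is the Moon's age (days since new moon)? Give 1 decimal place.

24.2 days

From f = (1 − cos θ)/2: cos θ = 1 − 2×0.29 = 0.420; arccos → 65.2°.
Waning ⇒ past full, so θ = 360° − 65.2° = 294.8°.
Age = 29.530 × 294.8°/360° ≈ 24.18 days.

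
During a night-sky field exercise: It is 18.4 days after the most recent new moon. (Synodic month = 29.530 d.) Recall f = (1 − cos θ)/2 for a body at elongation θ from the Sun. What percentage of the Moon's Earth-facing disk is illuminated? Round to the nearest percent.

86%

The Moon has covered 18.4/29.530 of its cycle, so θ ≈ 360° × 18.4/29.530 = 224.3°.
With cos θ = (-0.716), the lit fraction is (1 − (-0.716))/2 ≈ 0.858, so 86%.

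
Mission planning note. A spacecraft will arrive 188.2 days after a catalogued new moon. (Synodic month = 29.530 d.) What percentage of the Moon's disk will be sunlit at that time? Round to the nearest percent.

Reduce mod P: 188.2 − 6×29.530 = 11.02 d into the current lunation.
The Moon has covered 11.02/29.530 of its cycle, so θ ≈ 360° × 11.02/29.530 = 134.3°.
With cos θ = (-0.699), the lit fraction is (1 − (-0.699))/2 ≈ 0.849, so 85%.

85%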